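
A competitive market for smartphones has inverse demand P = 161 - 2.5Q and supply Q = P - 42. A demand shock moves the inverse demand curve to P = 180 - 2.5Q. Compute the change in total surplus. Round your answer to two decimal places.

697.57

Rewriting supply in inverse form: P = 42 + Q.
Initial equilibrium: Q_0 = 34, P_0 = 76; CS_0 = (1/2)(34)(85) = 1445, PS_0 = (1/2)(34)(34) = 578.
New equilibrium: 180 - 2.5Q = 42 + Q gives Q_1 = 39.4286, P_1 = 81.4286; CS_1 = 1943.2653, PS_1 = 777.3061.
Change in total surplus = (1943.2653 + 777.3061) - (1445 + 578) = 697.5714.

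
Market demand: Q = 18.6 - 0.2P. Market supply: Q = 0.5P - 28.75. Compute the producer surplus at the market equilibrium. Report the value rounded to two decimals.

25.72

Rewriting demand in inverse form: P = 93 - 5Q.
Rewriting supply in inverse form: P = 57.5 + 2Q.
Equilibrium: 93 - 5Q = 57.5 + 2Q, so Q* = 5.0714 and P* = 67.6429.
The supply curve's price intercept is 57.5, so PS = (1/2)(Q*)(P* - 57.5) = (1/2)(5.0714)(10.1429) = 25.7194.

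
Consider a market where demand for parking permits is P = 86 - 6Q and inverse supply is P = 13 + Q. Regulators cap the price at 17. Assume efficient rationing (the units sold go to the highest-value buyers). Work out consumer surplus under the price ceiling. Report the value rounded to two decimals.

228.00

Without the control, 86 - 6Q = 13 + Q so Q* = 10.4286 and P* = 23.4286.
At the ceiling price 17, quantity supplied is (17 - 13)/1 = 4; supply is the short side, so Q = 4 trades at P = 17.
The demand price at Q = 4 is 62. CS is the trapezoid between demand and 17 over [0, 4]: (1/2)[(86 - 17) + (62 - 17)](4) = 228.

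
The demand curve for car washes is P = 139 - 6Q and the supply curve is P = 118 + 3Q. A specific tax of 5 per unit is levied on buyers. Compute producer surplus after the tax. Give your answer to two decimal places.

Without the tax, 139 - 6Q = 118 + 3Q so Q* = 2.3333 and P* = 125.
A tax on buyers shifts demand down by 5: (139 - 5) - 6Q = 118 + 3Q, so Q_t = 1.7778. Buyers pay P_b = 128.3333; sellers receive P_s = P_b - 5 = 123.3333.
Producer surplus is the triangle above supply below P_s: (1/2)(1.7778)(123.3333 - 118) = 4.7407.

4.74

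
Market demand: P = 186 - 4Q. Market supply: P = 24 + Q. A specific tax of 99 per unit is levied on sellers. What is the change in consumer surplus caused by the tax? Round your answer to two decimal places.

Without the tax, 186 - 4Q = 24 + Q so Q* = 32.4 and P* = 56.4.
A tax on sellers shifts supply up by 99: 186 - 4Q = 24 + Q + 99, so Q_t = 12.6. Buyers pay P_b = 135.6; sellers receive P_s = P_b - 99 = 36.6.
Consumers lose the trapezoid between P* and P_b out to Q_t plus the triangle from Q_t to Q*: change in CS = 317.52 - 2099.52 = -1782.

-1782.00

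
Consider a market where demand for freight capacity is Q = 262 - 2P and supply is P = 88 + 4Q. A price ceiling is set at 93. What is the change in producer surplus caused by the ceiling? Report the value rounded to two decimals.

Rewriting demand in inverse form: P = 131 - 0.5Q.
Free-market equilibrium: 131 - 0.5Q = 88 + 4Q gives Q* = 9.5556, P* = 126.2222.
At P = 93, sellers supply (93 - 88)/4 = 1.25 while buyers want more, so the quantity traded is 1.25 at price 93.
PS goes from (1/2)(9.5556)(38.2222) = 182.6173 to 3.125 (computed as (93 - 88)(1.25) - (1/2)(4)(1.25)^2), a change of -179.4923.

-179.49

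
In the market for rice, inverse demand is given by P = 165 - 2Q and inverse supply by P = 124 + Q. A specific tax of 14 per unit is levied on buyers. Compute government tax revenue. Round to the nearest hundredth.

Without the tax, 165 - 2Q = 124 + Q so Q* = 13.6667 and P* = 137.6667.
A tax on buyers shifts demand down by 14: (165 - 14) - 2Q = 124 + Q, so Q_t = 9. Buyers pay P_b = 147; sellers receive P_s = P_b - 14 = 133.
Revenue is the tax times quantity traded: 14 x 9 = 126.

126.00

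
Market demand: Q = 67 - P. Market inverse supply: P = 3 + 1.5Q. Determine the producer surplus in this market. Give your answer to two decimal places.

Rewriting demand in inverse form: P = 67 - Q.
Set 67 - Q = 3 + 1.5Q, which gives 64 = 2.5Q, so Q* = 25.6 and P* = 67 - (25.6) = 41.4.
The supply curve's price intercept is 3, so PS = (1/2)(Q*)(P* - 3) = (1/2)(25.6)(38.4) = 491.52.

491.52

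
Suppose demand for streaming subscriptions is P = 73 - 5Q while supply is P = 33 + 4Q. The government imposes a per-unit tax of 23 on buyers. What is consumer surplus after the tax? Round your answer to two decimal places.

Pre-tax equilibrium: 73 - 5Q = 33 + 4Q gives Q* = 4.4444, P* = 50.7778.
With the tax, buyers' net willingness to pay falls by 23: (73 - 23) - 5Q = 33 + 4Q, so Q_t = 1.8889. Buyers pay P_b = 63.5556; sellers receive P_s = P_b - 23 = 40.5556.
Consumer surplus is the triangle under demand above P_b: (1/2)(1.8889)(73 - 63.5556) = 8.9198.

8.92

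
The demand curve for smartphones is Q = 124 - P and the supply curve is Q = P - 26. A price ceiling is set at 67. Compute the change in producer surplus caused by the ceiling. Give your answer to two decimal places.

Rewriting demand in inverse form: P = 124 - Q.
Rewriting supply in inverse form: P = 26 + Q.
Free-market equilibrium: 124 - Q = 26 + Q gives Q* = 49, P* = 75.
At the ceiling price 67, quantity supplied is (67 - 26)/1 = 41; supply is the short side, so Q = 41 trades at P = 67.
PS goes from (1/2)(49)(49) = 1200.5 to 840.5 (computed as (67 - 26)(41) - (1/2)(1)(41)^2), a change of -360.

-360.00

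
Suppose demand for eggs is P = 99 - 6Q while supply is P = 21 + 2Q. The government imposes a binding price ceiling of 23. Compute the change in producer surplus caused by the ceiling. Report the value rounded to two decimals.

-94.06

Without the control, 99 - 6Q = 21 + 2Q so Q* = 9.75 and P* = 40.5.
At P = 23, sellers supply (23 - 21)/2 = 1 while buyers want more, so the quantity traded is 1 at price 23.
PS goes from (1/2)(9.75)(19.5) = 95.0625 to 1 (computed as (23 - 21)(1) - (1/2)(2)(1)^2), a change of -94.0625.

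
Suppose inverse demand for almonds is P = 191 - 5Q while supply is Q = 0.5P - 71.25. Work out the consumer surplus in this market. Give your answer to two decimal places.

120.01

Rewriting supply in inverse form: P = 142.5 + 2Q.
Setting demand equal to supply, 48.5 = 7Q, so Q* = 6.9286 and P* = 156.3571.
The demand choke price is 191, so CS = (1/2)(Q*)(191 - P*) = (1/2)(6.9286)(34.6429) = 120.0128.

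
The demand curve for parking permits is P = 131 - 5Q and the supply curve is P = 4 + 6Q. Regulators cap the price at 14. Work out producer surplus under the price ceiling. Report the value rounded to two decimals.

Without the control, 131 - 5Q = 4 + 6Q so Q* = 11.5455 and P* = 73.2727.
At P = 14, sellers supply (14 - 4)/6 = 1.6667 while buyers want more, so the quantity traded is 1.6667 at price 14.
PS is the triangle above supply below 14: (1/2)(1.6667)(14 - 4) = 8.3333.

8.33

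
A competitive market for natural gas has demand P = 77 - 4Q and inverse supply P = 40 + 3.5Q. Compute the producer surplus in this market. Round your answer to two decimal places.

Setting demand equal to supply, 37 = 7.5Q, so Q* = 4.9333 and P* = 57.2667.
The supply curve's price intercept is 40, so PS = (1/2)(Q*)(P* - 40) = (1/2)(4.9333)(17.2667) = 42.5911.

42.59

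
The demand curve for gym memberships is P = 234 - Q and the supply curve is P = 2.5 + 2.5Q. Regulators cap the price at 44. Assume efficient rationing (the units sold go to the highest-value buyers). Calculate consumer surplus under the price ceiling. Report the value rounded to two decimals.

Free-market equilibrium: 234 - Q = 2.5 + 2.5Q gives Q* = 66.1429, P* = 167.8571.
At the ceiling price 44, quantity supplied is (44 - 2.5)/2.5 = 16.6; supply is the short side, so Q = 16.6 trades at P = 44.
The demand price at Q = 16.6 is 217.4. CS is the trapezoid between demand and 44 over [0, 16.6]: (1/2)[(234 - 44) + (217.4 - 44)](16.6) = 3016.22.

3016.22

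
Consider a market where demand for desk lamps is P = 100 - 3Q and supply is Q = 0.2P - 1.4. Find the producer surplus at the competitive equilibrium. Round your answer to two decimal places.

Rewriting supply in inverse form: P = 7 + 5Q.
Set 100 - 3Q = 7 + 5Q, which gives 93 = 8Q, so Q* = 11.625 and P* = 100 - 3(11.625) = 65.125.
The supply curve's price intercept is 7, so PS = (1/2)(Q*)(P* - 7) = (1/2)(11.625)(58.125) = 337.8516.

337.85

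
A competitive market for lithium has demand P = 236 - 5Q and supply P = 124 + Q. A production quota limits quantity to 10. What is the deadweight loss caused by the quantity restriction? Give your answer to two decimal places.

Without the quota, 236 - 5Q = 124 + Q gives Q* = 18.6667.
At Q = 10 the demand price is 236 - 5(10) = 186 and the supply price is 124 + (10) = 134.
Deadweight loss is the triangle between the curves from 10 to 18.6667: (1/2)(186 - 134)(18.6667 - 10) = 225.3333.

225.33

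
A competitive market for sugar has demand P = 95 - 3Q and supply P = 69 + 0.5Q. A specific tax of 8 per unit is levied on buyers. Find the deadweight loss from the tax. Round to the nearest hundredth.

9.14

Pre-tax equilibrium: 95 - 3Q = 69 + 0.5Q gives Q* = 7.4286, P* = 72.7143.
With the tax, buyers' net willingness to pay falls by 8: (95 - 8) - 3Q = 69 + 0.5Q, so Q_t = 5.1429. Buyers pay P_b = 79.5714; sellers receive P_s = P_b - 8 = 71.5714.
The welfare triangle lost has base Q* - Q_t = 2.2857 and height t = 8, so DWL = (1/2)(2.2857)(8) = 9.1429.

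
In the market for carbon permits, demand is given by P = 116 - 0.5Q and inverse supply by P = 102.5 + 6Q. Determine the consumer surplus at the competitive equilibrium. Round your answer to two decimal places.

1.08

Set 116 - 0.5Q = 102.5 + 6Q, which gives 13.5 = 6.5Q, so Q* = 2.0769 and P* = 116 - 0.5(2.0769) = 114.9615.
The demand choke price is 116, so CS = (1/2)(Q*)(116 - P*) = (1/2)(2.0769)(1.0385) = 1.0784.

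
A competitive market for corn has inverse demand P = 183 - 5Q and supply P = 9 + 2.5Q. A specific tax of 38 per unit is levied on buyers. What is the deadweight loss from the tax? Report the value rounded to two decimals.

96.27

Pre-tax equilibrium: 183 - 5Q = 9 + 2.5Q gives Q* = 23.2, P* = 67.
A tax on buyers shifts demand down by 38: (183 - 38) - 5Q = 9 + 2.5Q, so Q_t = 18.1333. Buyers pay P_b = 92.3333; sellers receive P_s = P_b - 38 = 54.3333.
Deadweight loss is the triangle between the curves from Q_t to Q*: (1/2)(23.2 - 18.1333)(38) = 96.2667.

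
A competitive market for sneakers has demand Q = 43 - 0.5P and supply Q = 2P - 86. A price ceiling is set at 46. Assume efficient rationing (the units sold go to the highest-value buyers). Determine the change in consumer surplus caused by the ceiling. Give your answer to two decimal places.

Rewriting demand in inverse form: P = 86 - 2Q.
Rewriting supply in inverse form: P = 43 + 0.5Q.
Free-market equilibrium: 86 - 2Q = 43 + 0.5Q gives Q* = 17.2, P* = 51.6.
At the ceiling price 46, quantity supplied is (46 - 43)/0.5 = 6; supply is the short side, so Q = 6 trades at P = 46.
CS goes from (1/2)(17.2)(34.4) = 295.84 to 204 (computed as (86 - 46)(6) - (1/2)(2)(6)^2), a change of -91.84.

-91.84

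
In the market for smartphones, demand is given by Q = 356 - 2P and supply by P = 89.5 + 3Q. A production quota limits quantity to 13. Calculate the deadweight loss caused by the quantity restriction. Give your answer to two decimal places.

Rewriting demand in inverse form: P = 178 - 0.5Q.
Without the quota, 178 - 0.5Q = 89.5 + 3Q gives Q* = 25.2857.
At Q = 13 the demand price is 178 - 0.5(13) = 171.5 and the supply price is 89.5 + 3(13) = 128.5.
DWL = (1/2)(gap between curves at 13) x (Q* - 13) = (1/2)(43)(12.2857) = 264.1429.

264.14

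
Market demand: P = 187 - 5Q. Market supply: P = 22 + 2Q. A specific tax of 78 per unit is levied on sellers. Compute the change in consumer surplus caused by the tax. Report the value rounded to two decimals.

Pre-tax equilibrium: 187 - 5Q = 22 + 2Q gives Q* = 23.5714, P* = 69.1429.
A tax on sellers shifts supply up by 78: 187 - 5Q = 22 + 2Q + 78, so Q_t = 12.4286. Buyers pay P_b = 124.8571; sellers receive P_s = P_b - 78 = 46.8571.
CS falls from (1/2)(23.5714)(117.8571) = 1389.0306 to (1/2)(12.4286)(62.1429) = 386.1735, a change of -1002.8571.

-1002.86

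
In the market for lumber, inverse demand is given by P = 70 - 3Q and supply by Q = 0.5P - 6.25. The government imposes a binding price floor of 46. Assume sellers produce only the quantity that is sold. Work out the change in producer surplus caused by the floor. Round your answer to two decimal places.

71.75

Rewriting supply in inverse form: P = 12.5 + 2Q.
Without the control, 70 - 3Q = 12.5 + 2Q so Q* = 11.5 and P* = 35.5.
At the floor price 46, quantity demanded is (70 - 46)/3 = 8; demand is the short side, so Q = 8 trades at P = 46.
PS goes from (1/2)(11.5)(23) = 132.25 to 204 (computed as (46 - 12.5)(8) - (1/2)(2)(8)^2), a change of 71.75.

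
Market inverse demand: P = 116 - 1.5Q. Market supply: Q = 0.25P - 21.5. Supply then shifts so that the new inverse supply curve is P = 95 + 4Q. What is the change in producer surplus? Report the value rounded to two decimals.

Rewriting supply in inverse form: P = 86 + 4Q.
Initial equilibrium: Q_0 = 5.4545, P_0 = 107.8182; CS_0 = (1/2)(5.4545)(8.1818) = 22.314, PS_0 = (1/2)(5.4545)(21.8182) = 59.5041.
New equilibrium: 116 - 1.5Q = 95 + 4Q gives Q_1 = 3.8182, P_1 = 110.2727; CS_1 = 10.9339, PS_1 = 29.157.
Change in producer surplus = 29.157 - 59.5041 = -30.3471.

-30.35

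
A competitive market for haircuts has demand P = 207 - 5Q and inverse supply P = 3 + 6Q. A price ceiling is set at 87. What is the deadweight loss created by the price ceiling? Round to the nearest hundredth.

113.64

Without the control, 207 - 5Q = 3 + 6Q so Q* = 18.5455 and P* = 114.2727.
At P = 87, sellers supply (87 - 3)/6 = 14 while buyers want more, so the quantity traded is 14 at price 87.
The lost-trades triangle has base Q* - 14 = 4.5455 and height equal to the gap between the curves at Q = 14, which is 137 - 87 = 50. DWL = (1/2)(4.5455)(50) = 113.6364.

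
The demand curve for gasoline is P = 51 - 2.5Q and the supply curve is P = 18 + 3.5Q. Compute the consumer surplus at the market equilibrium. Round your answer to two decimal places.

Set 51 - 2.5Q = 18 + 3.5Q, which gives 33 = 6Q, so Q* = 5.5 and P* = 51 - 2.5(5.5) = 37.25.
CS is the area between the demand curve and P* from 0 to Q*: (1/2)(5.5)(13.75) = 37.8125.

37.81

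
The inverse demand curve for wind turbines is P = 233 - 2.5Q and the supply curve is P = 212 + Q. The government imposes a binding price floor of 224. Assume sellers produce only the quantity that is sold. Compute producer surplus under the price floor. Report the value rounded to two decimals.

36.72

Without the control, 233 - 2.5Q = 212 + Q so Q* = 6 and P* = 218.
At the floor price 224, quantity demanded is (233 - 224)/2.5 = 3.6; demand is the short side, so Q = 3.6 trades at P = 224.
The supply price at Q = 3.6 is 215.6. PS is the trapezoid between 224 and supply over [0, 3.6]: (1/2)[(224 - 212) + (224 - 215.6)](3.6) = 36.72.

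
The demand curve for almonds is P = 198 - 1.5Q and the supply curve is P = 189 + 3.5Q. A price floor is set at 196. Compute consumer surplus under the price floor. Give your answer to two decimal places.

Without the control, 198 - 1.5Q = 189 + 3.5Q so Q* = 1.8 and P* = 195.3.
At P = 196, buyers demand (198 - 196)/1.5 = 1.3333 while sellers would supply more, so the quantity traded is 1.3333 at price 196.
CS is the triangle under demand above 196: (1/2)(1.3333)(198 - 196) = 1.3333.

1.33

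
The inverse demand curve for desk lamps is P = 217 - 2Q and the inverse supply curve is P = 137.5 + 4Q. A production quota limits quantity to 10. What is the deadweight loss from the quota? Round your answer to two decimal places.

31.69

Unrestricted equilibrium: Q* = (217 - 137.5)/(2 + 4) = 13.25.
At Q = 10 the demand price is 217 - 2(10) = 197 and the supply price is 137.5 + 4(10) = 177.5.
Deadweight loss is the triangle between the curves from 10 to 13.25: (1/2)(197 - 177.5)(13.25 - 10) = 31.6875.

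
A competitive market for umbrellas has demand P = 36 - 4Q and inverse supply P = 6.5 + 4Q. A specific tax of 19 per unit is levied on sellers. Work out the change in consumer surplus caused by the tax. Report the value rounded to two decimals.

Without the tax, 36 - 4Q = 6.5 + 4Q so Q* = 3.6875 and P* = 21.25.
A tax on sellers shifts supply up by 19: 36 - 4Q = 6.5 + 4Q + 19, so Q_t = 1.3125. Buyers pay P_b = 30.75; sellers receive P_s = P_b - 19 = 11.75.
Consumers lose the trapezoid between P* and P_b out to Q_t plus the triangle from Q_t to Q*: change in CS = 3.4453 - 27.1953 = -23.75.

-23.75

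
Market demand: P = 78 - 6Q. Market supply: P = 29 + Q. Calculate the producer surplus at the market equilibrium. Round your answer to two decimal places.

Equilibrium: 78 - 6Q = 29 + Q, so Q* = 7 and P* = 36.
The supply curve's price intercept is 29, so PS = (1/2)(Q*)(P* - 29) = (1/2)(7)(7) = 24.5.

24.50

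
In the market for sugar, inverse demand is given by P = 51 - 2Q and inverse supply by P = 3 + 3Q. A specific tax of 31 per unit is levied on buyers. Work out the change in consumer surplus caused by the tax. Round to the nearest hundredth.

Without the tax, 51 - 2Q = 3 + 3Q so Q* = 9.6 and P* = 31.8.
A tax on buyers shifts demand down by 31: (51 - 31) - 2Q = 3 + 3Q, so Q_t = 3.4. Buyers pay P_b = 44.2; sellers receive P_s = P_b - 31 = 13.2.
Consumers lose the trapezoid between P* and P_b out to Q_t plus the triangle from Q_t to Q*: change in CS = 11.56 - 92.16 = -80.6.

-80.60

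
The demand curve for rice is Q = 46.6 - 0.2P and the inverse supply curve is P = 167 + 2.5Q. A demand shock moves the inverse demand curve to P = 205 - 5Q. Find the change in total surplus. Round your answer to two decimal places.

-194.13

Rewriting demand in inverse form: P = 233 - 5Q.
Initial equilibrium: Q_0 = 8.8, P_0 = 189; CS_0 = (1/2)(8.8)(44) = 193.6, PS_0 = (1/2)(8.8)(22) = 96.8.
New equilibrium: 205 - 5Q = 167 + 2.5Q gives Q_1 = 5.0667, P_1 = 179.6667; CS_1 = 64.1778, PS_1 = 32.0889.
Change in total surplus = (64.1778 + 32.0889) - (193.6 + 96.8) = -194.1333.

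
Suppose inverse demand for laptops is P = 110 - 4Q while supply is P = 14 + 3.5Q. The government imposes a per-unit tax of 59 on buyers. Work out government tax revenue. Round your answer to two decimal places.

291.07

Pre-tax equilibrium: 110 - 4Q = 14 + 3.5Q gives Q* = 12.8, P* = 58.8.
A tax on buyers shifts demand down by 59: (110 - 59) - 4Q = 14 + 3.5Q, so Q_t = 4.9333. Buyers pay P_b = 90.2667; sellers receive P_s = P_b - 59 = 31.2667.
Tax revenue = t x Q_t = 59 x 4.9333 = 291.0667.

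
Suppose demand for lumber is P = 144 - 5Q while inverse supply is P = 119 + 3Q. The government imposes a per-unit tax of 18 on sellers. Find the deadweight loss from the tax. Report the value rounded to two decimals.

Pre-tax equilibrium: 144 - 5Q = 119 + 3Q gives Q* = 3.125, P* = 128.375.
A tax on sellers shifts supply up by 18: 144 - 5Q = 119 + 3Q + 18, so Q_t = 0.875. Buyers pay P_b = 139.625; sellers receive P_s = P_b - 18 = 121.625.
Deadweight loss is the triangle between the curves from Q_t to Q*: (1/2)(3.125 - 0.875)(18) = 20.25.

20.25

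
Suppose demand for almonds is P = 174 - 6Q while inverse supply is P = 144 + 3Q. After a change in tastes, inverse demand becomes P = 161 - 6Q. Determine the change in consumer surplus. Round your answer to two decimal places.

Initial equilibrium: Q_0 = 3.3333, P_0 = 154; CS_0 = (1/2)(3.3333)(20) = 33.3333, PS_0 = (1/2)(3.3333)(10) = 16.6667.
New equilibrium: 161 - 6Q = 144 + 3Q gives Q_1 = 1.8889, P_1 = 149.6667; CS_1 = 10.7037, PS_1 = 5.3519.
Change in consumer surplus = 10.7037 - 33.3333 = -22.6296.

-22.63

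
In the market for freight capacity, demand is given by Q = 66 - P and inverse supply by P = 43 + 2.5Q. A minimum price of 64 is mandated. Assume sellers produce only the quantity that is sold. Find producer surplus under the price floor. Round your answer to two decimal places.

Rewriting demand in inverse form: P = 66 - Q.
Free-market equilibrium: 66 - Q = 43 + 2.5Q gives Q* = 6.5714, P* = 59.4286.
At P = 64, buyers demand (66 - 64)/1 = 2 while sellers would supply more, so the quantity traded is 2 at price 64.
The supply price at Q = 2 is 48. PS is the trapezoid between 64 and supply over [0, 2]: (1/2)[(64 - 43) + (64 - 48)](2) = 37.

37.00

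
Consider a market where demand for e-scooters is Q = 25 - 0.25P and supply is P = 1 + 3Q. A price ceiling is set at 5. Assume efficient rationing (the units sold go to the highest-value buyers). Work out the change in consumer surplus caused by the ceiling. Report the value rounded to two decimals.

Rewriting demand in inverse form: P = 100 - 4Q.
Free-market equilibrium: 100 - 4Q = 1 + 3Q gives Q* = 14.1429, P* = 43.4286.
At the ceiling price 5, quantity supplied is (5 - 1)/3 = 1.3333; supply is the short side, so Q = 1.3333 trades at P = 5.
CS goes from (1/2)(14.1429)(56.5714) = 400.0408 to 123.1111 (computed as (100 - 5)(1.3333) - (1/2)(4)(1.3333)^2), a change of -276.9297.

-276.93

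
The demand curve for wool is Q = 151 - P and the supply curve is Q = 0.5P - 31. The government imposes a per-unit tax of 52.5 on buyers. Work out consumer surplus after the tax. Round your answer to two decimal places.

74.01

Rewriting demand in inverse form: P = 151 - Q.
Rewriting supply in inverse form: P = 62 + 2Q.
Pre-tax equilibrium: 151 - Q = 62 + 2Q gives Q* = 29.6667, P* = 121.3333.
A tax on buyers shifts demand down by 52.5: (151 - 52.5) - Q = 62 + 2Q, so Q_t = 12.1667. Buyers pay P_b = 138.8333; sellers receive P_s = P_b - 52.5 = 86.3333.
CS = (1/2)(Q_t)(151 - P_b) = (1/2)(12.1667)(12.1667) = 74.0139.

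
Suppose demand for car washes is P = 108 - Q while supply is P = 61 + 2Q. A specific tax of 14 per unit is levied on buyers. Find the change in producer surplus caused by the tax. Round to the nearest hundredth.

-124.44

Pre-tax equilibrium: 108 - Q = 61 + 2Q gives Q* = 15.6667, P* = 92.3333.
With the tax, buyers' net willingness to pay falls by 14: (108 - 14) - Q = 61 + 2Q, so Q_t = 11. Buyers pay P_b = 97; sellers receive P_s = P_b - 14 = 83.
Producers lose the trapezoid between P_s and P* out to Q_t plus the triangle from Q_t to Q*: change in PS = 121 - 245.4444 = -124.4444.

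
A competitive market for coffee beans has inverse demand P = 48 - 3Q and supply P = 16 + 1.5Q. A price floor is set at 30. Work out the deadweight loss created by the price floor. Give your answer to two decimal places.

2.78

Free-market equilibrium: 48 - 3Q = 16 + 1.5Q gives Q* = 7.1111, P* = 26.6667.
At P = 30, buyers demand (48 - 30)/3 = 6 while sellers would supply more, so the quantity traded is 6 at price 30.
At Q = 6 the demand price is 30 and the supply price is 25. Deadweight loss is the triangle between the curves from 6 to 7.1111: (1/2)(30 - 25)(7.1111 - 6) = 2.7778.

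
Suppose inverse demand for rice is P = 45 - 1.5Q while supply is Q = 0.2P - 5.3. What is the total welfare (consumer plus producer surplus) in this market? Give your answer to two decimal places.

26.33

Rewriting supply in inverse form: P = 26.5 + 5Q.
Set 45 - 1.5Q = 26.5 + 5Q, which gives 18.5 = 6.5Q, so Q* = 2.8462 and P* = 45 - 1.5(2.8462) = 40.7308.
Total surplus is the full triangle between the curves from 0 to Q*: (1/2)(2.8462)(45 - 26.5) = 26.3269.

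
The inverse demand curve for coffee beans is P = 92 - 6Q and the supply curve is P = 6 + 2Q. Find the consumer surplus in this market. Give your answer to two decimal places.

Set 92 - 6Q = 6 + 2Q, which gives 86 = 8Q, so Q* = 10.75 and P* = 92 - 6(10.75) = 27.5.
The demand choke price is 92, so CS = (1/2)(Q*)(92 - P*) = (1/2)(10.75)(64.5) = 346.6875.

346.69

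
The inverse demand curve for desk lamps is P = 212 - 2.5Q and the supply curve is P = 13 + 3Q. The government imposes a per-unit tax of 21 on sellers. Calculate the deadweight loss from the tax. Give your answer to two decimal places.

Pre-tax equilibrium: 212 - 2.5Q = 13 + 3Q gives Q* = 36.1818, P* = 121.5455.
A tax on sellers shifts supply up by 21: 212 - 2.5Q = 13 + 3Q + 21, so Q_t = 32.3636. Buyers pay P_b = 131.0909; sellers receive P_s = P_b - 21 = 110.0909.
The welfare triangle lost has base Q* - Q_t = 3.8182 and height t = 21, so DWL = (1/2)(3.8182)(21) = 40.0909.

40.09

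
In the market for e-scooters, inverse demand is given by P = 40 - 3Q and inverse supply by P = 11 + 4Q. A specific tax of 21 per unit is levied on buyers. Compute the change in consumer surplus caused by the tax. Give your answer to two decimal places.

-23.79

Without the tax, 40 - 3Q = 11 + 4Q so Q* = 4.1429 and P* = 27.5714.
A tax on buyers shifts demand down by 21: (40 - 21) - 3Q = 11 + 4Q, so Q_t = 1.1429. Buyers pay P_b = 36.5714; sellers receive P_s = P_b - 21 = 15.5714.
Consumers lose the trapezoid between P* and P_b out to Q_t plus the triangle from Q_t to Q*: change in CS = 1.9592 - 25.7449 = -23.7857.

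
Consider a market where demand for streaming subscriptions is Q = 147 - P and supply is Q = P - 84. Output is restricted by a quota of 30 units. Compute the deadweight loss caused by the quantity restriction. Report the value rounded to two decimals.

2.25

Rewriting demand in inverse form: P = 147 - Q.
Rewriting supply in inverse form: P = 84 + Q.
Unrestricted equilibrium: Q* = (147 - 84)/(1 + 1) = 31.5.
At Q = 30 the demand price is 147 - (30) = 117 and the supply price is 84 + (30) = 114.
DWL = (1/2)(gap between curves at 30) x (Q* - 30) = (1/2)(3)(1.5) = 2.25.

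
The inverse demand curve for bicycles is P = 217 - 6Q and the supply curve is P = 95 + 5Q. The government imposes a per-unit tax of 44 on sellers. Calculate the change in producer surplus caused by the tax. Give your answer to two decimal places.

-181.82

Pre-tax equilibrium: 217 - 6Q = 95 + 5Q gives Q* = 11.0909, P* = 150.4545.
With the tax, sellers need 44 more per unit: 217 - 6Q = 95 + 5Q + 44, so Q_t = 7.0909. Buyers pay P_b = 174.4545; sellers receive P_s = P_b - 44 = 130.4545.
PS falls from (1/2)(11.0909)(55.4545) = 307.5207 to (1/2)(7.0909)(35.4545) = 125.7025, a change of -181.8182.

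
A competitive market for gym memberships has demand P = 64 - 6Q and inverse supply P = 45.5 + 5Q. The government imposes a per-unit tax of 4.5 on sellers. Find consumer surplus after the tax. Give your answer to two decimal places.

Pre-tax equilibrium: 64 - 6Q = 45.5 + 5Q gives Q* = 1.6818, P* = 53.9091.
A tax on sellers shifts supply up by 4.5: 64 - 6Q = 45.5 + 5Q + 4.5, so Q_t = 1.2727. Buyers pay P_b = 56.3636; sellers receive P_s = P_b - 4.5 = 51.8636.
Consumer surplus is the triangle under demand above P_b: (1/2)(1.2727)(64 - 56.3636) = 4.8595.

4.86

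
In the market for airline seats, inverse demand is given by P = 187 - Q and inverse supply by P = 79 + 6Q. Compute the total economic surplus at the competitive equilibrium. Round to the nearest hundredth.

833.14

Set 187 - Q = 79 + 6Q, which gives 108 = 7Q, so Q* = 15.4286 and P* = 187 - (15.4286) = 171.5714.
CS = (1/2)(15.4286)(15.4286) = 119.0204 and PS = (1/2)(15.4286)(92.5714) = 714.1224, so total surplus = 833.1429.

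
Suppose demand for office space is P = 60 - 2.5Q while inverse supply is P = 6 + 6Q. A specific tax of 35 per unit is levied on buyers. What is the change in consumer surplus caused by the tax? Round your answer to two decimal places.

Pre-tax equilibrium: 60 - 2.5Q = 6 + 6Q gives Q* = 6.3529, P* = 44.1176.
A tax on buyers shifts demand down by 35: (60 - 35) - 2.5Q = 6 + 6Q, so Q_t = 2.2353. Buyers pay P_b = 54.4118; sellers receive P_s = P_b - 35 = 19.4118.
CS falls from (1/2)(6.3529)(15.8824) = 50.4498 to (1/2)(2.2353)(5.5882) = 6.2457, a change of -44.2042.

-44.20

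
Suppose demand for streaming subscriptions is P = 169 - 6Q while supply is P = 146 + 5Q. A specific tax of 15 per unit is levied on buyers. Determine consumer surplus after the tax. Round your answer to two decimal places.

1.59

Pre-tax equilibrium: 169 - 6Q = 146 + 5Q gives Q* = 2.0909, P* = 156.4545.
A tax on buyers shifts demand down by 15: (169 - 15) - 6Q = 146 + 5Q, so Q_t = 0.7273. Buyers pay P_b = 164.6364; sellers receive P_s = P_b - 15 = 149.6364.
Consumer surplus is the triangle under demand above P_b: (1/2)(0.7273)(169 - 164.6364) = 1.5868.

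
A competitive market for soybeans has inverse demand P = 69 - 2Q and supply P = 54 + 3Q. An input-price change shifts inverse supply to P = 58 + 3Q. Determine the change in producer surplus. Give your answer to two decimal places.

-6.24

Initial equilibrium: Q_0 = 3, P_0 = 63; CS_0 = (1/2)(3)(6) = 9, PS_0 = (1/2)(3)(9) = 13.5.
New equilibrium: 69 - 2Q = 58 + 3Q gives Q_1 = 2.2, P_1 = 64.6; CS_1 = 4.84, PS_1 = 7.26.
Change in producer surplus = 7.26 - 13.5 = -6.24.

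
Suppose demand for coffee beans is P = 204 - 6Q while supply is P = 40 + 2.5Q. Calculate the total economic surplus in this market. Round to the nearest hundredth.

1582.12

Equilibrium: 204 - 6Q = 40 + 2.5Q, so Q* = 19.2941 and P* = 88.2353.
Total surplus is the full triangle between the curves from 0 to Q*: (1/2)(19.2941)(204 - 40) = 1582.1176.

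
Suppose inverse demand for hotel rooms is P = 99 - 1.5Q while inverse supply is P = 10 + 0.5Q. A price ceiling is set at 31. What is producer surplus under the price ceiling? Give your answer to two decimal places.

441.00

Without the control, 99 - 1.5Q = 10 + 0.5Q so Q* = 44.5 and P* = 32.25.
At P = 31, sellers supply (31 - 10)/0.5 = 42 while buyers want more, so the quantity traded is 42 at price 31.
PS is the triangle above supply below 31: (1/2)(42)(31 - 10) = 441.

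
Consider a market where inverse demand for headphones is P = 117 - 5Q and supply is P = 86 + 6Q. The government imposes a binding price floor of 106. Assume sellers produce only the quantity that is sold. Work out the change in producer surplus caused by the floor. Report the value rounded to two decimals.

5.65

Free-market equilibrium: 117 - 5Q = 86 + 6Q gives Q* = 2.8182, P* = 102.9091.
At the floor price 106, quantity demanded is (117 - 106)/5 = 2.2; demand is the short side, so Q = 2.2 trades at P = 106.
PS goes from (1/2)(2.8182)(16.9091) = 23.8264 to 29.48 (computed as (106 - 86)(2.2) - (1/2)(6)(2.2)^2), a change of 5.6536.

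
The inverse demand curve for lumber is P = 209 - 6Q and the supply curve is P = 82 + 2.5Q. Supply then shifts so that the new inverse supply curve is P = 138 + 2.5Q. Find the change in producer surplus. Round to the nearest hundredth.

-191.83

Initial equilibrium: Q_0 = 14.9412, P_0 = 119.3529; CS_0 = (1/2)(14.9412)(89.6471) = 669.7163, PS_0 = (1/2)(14.9412)(37.3529) = 279.0484.
New equilibrium: 209 - 6Q = 138 + 2.5Q gives Q_1 = 8.3529, P_1 = 158.8824; CS_1 = 209.3149, PS_1 = 87.2145.
Change in producer surplus = 87.2145 - 279.0484 = -191.8339.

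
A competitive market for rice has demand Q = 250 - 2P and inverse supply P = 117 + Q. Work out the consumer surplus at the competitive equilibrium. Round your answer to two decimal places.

7.11

Rewriting demand in inverse form: P = 125 - 0.5Q.
Equilibrium: 125 - 0.5Q = 117 + Q, so Q* = 5.3333 and P* = 122.3333.
Consumer surplus is the triangle under demand above P*: (1/2)(5.3333)(125 - 122.3333) = (1/2)(5.3333)(2.6667) = 7.1111.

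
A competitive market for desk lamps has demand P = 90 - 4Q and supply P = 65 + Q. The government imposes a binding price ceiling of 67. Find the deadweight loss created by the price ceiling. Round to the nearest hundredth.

Free-market equilibrium: 90 - 4Q = 65 + Q gives Q* = 5, P* = 70.
At P = 67, sellers supply (67 - 65)/1 = 2 while buyers want more, so the quantity traded is 2 at price 67.
The lost-trades triangle has base Q* - 2 = 3 and height equal to the gap between the curves at Q = 2, which is 82 - 67 = 15. DWL = (1/2)(3)(15) = 22.5.

22.50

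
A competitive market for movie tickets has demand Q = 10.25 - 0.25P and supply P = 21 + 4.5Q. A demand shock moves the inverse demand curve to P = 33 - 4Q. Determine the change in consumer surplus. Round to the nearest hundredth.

-7.09

Rewriting demand in inverse form: P = 41 - 4Q.
Initial equilibrium: Q_0 = 2.3529, P_0 = 31.5882; CS_0 = (1/2)(2.3529)(9.4118) = 11.0727, PS_0 = (1/2)(2.3529)(10.5882) = 12.4567.
New equilibrium: 33 - 4Q = 21 + 4.5Q gives Q_1 = 1.4118, P_1 = 27.3529; CS_1 = 3.9862, PS_1 = 4.4844.
Change in consumer surplus = 3.9862 - 11.0727 = -7.0865.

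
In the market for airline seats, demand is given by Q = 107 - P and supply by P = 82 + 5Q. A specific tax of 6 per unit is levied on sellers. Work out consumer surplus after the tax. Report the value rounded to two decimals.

Rewriting demand in inverse form: P = 107 - Q.
Without the tax, 107 - Q = 82 + 5Q so Q* = 4.1667 and P* = 102.8333.
A tax on sellers shifts supply up by 6: 107 - Q = 82 + 5Q + 6, so Q_t = 3.1667. Buyers pay P_b = 103.8333; sellers receive P_s = P_b - 6 = 97.8333.
CS = (1/2)(Q_t)(107 - P_b) = (1/2)(3.1667)(3.1667) = 5.0139.

5.01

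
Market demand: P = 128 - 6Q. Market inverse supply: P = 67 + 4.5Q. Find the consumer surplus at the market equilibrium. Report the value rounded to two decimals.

101.25

Equilibrium: 128 - 6Q = 67 + 4.5Q, so Q* = 5.8095 and P* = 93.1429.
CS is the area between the demand curve and P* from 0 to Q*: (1/2)(5.8095)(34.8571) = 101.2517.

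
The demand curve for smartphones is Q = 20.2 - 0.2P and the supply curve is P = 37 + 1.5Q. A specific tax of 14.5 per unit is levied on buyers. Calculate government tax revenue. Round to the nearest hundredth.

Rewriting demand in inverse form: P = 101 - 5Q.
Without the tax, 101 - 5Q = 37 + 1.5Q so Q* = 9.8462 and P* = 51.7692.
With the tax, buyers' net willingness to pay falls by 14.5: (101 - 14.5) - 5Q = 37 + 1.5Q, so Q_t = 7.6154. Buyers pay P_b = 62.9231; sellers receive P_s = P_b - 14.5 = 48.4231.
Revenue is the tax times quantity traded: 14.5 x 7.6154 = 110.4231.

110.42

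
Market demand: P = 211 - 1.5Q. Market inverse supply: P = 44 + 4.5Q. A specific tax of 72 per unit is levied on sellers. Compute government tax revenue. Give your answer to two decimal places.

1140.00

Pre-tax equilibrium: 211 - 1.5Q = 44 + 4.5Q gives Q* = 27.8333, P* = 169.25.
A tax on sellers shifts supply up by 72: 211 - 1.5Q = 44 + 4.5Q + 72, so Q_t = 15.8333. Buyers pay P_b = 187.25; sellers receive P_s = P_b - 72 = 115.25.
Revenue is the tax times quantity traded: 72 x 15.8333 = 1140.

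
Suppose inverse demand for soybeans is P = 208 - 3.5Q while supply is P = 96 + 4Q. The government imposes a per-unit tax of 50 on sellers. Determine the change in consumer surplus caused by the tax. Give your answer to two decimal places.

-270.67

Without the tax, 208 - 3.5Q = 96 + 4Q so Q* = 14.9333 and P* = 155.7333.
With the tax, sellers need 50 more per unit: 208 - 3.5Q = 96 + 4Q + 50, so Q_t = 8.2667. Buyers pay P_b = 179.0667; sellers receive P_s = P_b - 50 = 129.0667.
Consumers lose the trapezoid between P* and P_b out to Q_t plus the triangle from Q_t to Q*: change in CS = 119.5911 - 390.2578 = -270.6667.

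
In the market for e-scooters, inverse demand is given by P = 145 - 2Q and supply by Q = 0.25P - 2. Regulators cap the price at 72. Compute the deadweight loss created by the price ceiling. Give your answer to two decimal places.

140.08

Rewriting supply in inverse form: P = 8 + 4Q.
Free-market equilibrium: 145 - 2Q = 8 + 4Q gives Q* = 22.8333, P* = 99.3333.
At P = 72, sellers supply (72 - 8)/4 = 16 while buyers want more, so the quantity traded is 16 at price 72.
At Q = 16 the demand price is 113 and the supply price is 72. Deadweight loss is the triangle between the curves from 16 to 22.8333: (1/2)(113 - 72)(22.8333 - 16) = 140.0833.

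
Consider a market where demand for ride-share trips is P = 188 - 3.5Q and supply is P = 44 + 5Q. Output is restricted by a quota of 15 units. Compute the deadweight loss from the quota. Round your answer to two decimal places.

16.01

Without the quota, 188 - 3.5Q = 44 + 5Q gives Q* = 16.9412.
At Q = 15 the demand price is 188 - 3.5(15) = 135.5 and the supply price is 44 + 5(15) = 119.
DWL = (1/2)(gap between curves at 15) x (Q* - 15) = (1/2)(16.5)(1.9412) = 16.0147.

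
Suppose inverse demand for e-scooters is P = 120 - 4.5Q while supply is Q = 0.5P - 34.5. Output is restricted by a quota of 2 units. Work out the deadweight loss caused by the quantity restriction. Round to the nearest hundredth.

Rewriting supply in inverse form: P = 69 + 2Q.
Unrestricted equilibrium: Q* = (120 - 69)/(4.5 + 2) = 7.8462.
At Q = 2 the demand price is 120 - 4.5(2) = 111 and the supply price is 69 + 2(2) = 73.
DWL = (1/2)(gap between curves at 2) x (Q* - 2) = (1/2)(38)(5.8462) = 111.0769.

111.08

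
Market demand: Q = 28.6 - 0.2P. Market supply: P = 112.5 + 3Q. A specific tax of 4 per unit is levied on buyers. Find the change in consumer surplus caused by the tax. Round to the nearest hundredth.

Rewriting demand in inverse form: P = 143 - 5Q.
Pre-tax equilibrium: 143 - 5Q = 112.5 + 3Q gives Q* = 3.8125, P* = 123.9375.
With the tax, buyers' net willingness to pay falls by 4: (143 - 4) - 5Q = 112.5 + 3Q, so Q_t = 3.3125. Buyers pay P_b = 126.4375; sellers receive P_s = P_b - 4 = 122.4375.
CS falls from (1/2)(3.8125)(19.0625) = 36.3379 to (1/2)(3.3125)(16.5625) = 27.4316, a change of -8.9062.

-8.91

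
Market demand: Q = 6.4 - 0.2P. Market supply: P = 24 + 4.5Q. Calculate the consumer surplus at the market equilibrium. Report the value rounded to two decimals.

1.77

Rewriting demand in inverse form: P = 32 - 5Q.
Set 32 - 5Q = 24 + 4.5Q, which gives 8 = 9.5Q, so Q* = 0.8421 and P* = 32 - 5(0.8421) = 27.7895.
The demand choke price is 32, so CS = (1/2)(Q*)(32 - P*) = (1/2)(0.8421)(4.2105) = 1.7729.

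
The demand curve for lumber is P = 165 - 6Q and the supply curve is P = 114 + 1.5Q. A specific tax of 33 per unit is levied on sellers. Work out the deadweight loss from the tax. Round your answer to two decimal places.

72.60

Without the tax, 165 - 6Q = 114 + 1.5Q so Q* = 6.8 and P* = 124.2.
With the tax, sellers need 33 more per unit: 165 - 6Q = 114 + 1.5Q + 33, so Q_t = 2.4. Buyers pay P_b = 150.6; sellers receive P_s = P_b - 33 = 117.6.
Deadweight loss is the triangle between the curves from Q_t to Q*: (1/2)(6.8 - 2.4)(33) = 72.6.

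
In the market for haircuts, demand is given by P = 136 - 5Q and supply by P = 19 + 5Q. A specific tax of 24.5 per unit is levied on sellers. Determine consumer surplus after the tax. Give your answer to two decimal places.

Pre-tax equilibrium: 136 - 5Q = 19 + 5Q gives Q* = 11.7, P* = 77.5.
A tax on sellers shifts supply up by 24.5: 136 - 5Q = 19 + 5Q + 24.5, so Q_t = 9.25. Buyers pay P_b = 89.75; sellers receive P_s = P_b - 24.5 = 65.25.
CS = (1/2)(Q_t)(136 - P_b) = (1/2)(9.25)(46.25) = 213.9062.

213.91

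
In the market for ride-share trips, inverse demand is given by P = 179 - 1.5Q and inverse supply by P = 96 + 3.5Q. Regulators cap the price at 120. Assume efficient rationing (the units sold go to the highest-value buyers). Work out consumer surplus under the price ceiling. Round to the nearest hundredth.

Free-market equilibrium: 179 - 1.5Q = 96 + 3.5Q gives Q* = 16.6, P* = 154.1.
At the ceiling price 120, quantity supplied is (120 - 96)/3.5 = 6.8571; supply is the short side, so Q = 6.8571 trades at P = 120.
The demand price at Q = 6.8571 is 168.7143. CS is the trapezoid between demand and 120 over [0, 6.8571]: (1/2)[(179 - 120) + (168.7143 - 120)](6.8571) = 369.3061.

369.31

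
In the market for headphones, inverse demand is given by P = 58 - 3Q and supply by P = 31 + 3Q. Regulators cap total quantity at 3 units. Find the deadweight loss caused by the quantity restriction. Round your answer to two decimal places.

Without the quota, 58 - 3Q = 31 + 3Q gives Q* = 4.5.
At Q = 3 the demand price is 58 - 3(3) = 49 and the supply price is 31 + 3(3) = 40.
DWL = (1/2)(gap between curves at 3) x (Q* - 3) = (1/2)(9)(1.5) = 6.75.

6.75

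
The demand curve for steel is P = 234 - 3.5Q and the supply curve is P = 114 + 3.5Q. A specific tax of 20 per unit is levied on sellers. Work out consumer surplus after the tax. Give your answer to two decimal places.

Without the tax, 234 - 3.5Q = 114 + 3.5Q so Q* = 17.1429 and P* = 174.
A tax on sellers shifts supply up by 20: 234 - 3.5Q = 114 + 3.5Q + 20, so Q_t = 14.2857. Buyers pay P_b = 184; sellers receive P_s = P_b - 20 = 164.
Consumer surplus is the triangle under demand above P_b: (1/2)(14.2857)(234 - 184) = 357.1429.

357.14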